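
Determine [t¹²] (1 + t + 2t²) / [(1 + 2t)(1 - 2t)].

6144

The denominator gives the recurrence a_n = 4a_(n−2) for n ≥ 3; the numerator fixes a_0 = 1, a_1 = 1, a_2 = 6.
Iterating: 1, 1, 6, 4, 24, 16, 96, 64, 384, 256, 1536, 1024, 6144, so a_12 = 6144.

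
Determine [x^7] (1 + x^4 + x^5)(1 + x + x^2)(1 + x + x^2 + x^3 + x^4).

6

(1 + x^4 + x^5) has coefficients 1,0,0,0,1,1 for degrees 0…5.
(1 + x + x^2) has coefficients 1,1,1,0,0,0,0,0 for degrees 0…7.
Finally multiplying by (1 + x + x^2 + x^3 + x^4), the product of all factors after the first has coefficients 1,2,3,3,3,2,1,0 for degrees 0…7.
[x^7] = 1·0 + 1·3 + 1·3 = 6.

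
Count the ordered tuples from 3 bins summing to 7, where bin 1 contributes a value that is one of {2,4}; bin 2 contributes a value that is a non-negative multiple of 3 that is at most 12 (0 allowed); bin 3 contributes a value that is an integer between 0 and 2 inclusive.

2

The generating function for the choices is (q^2 + q^4)·(1 + q^3 + q^6 + q^9 + q^12)·(1 + q + q^2); the count is [q^7].
(q^2 + q^4) has coefficients 0,0,1,0,1 for degrees 0…4.
(1 + q^3 + q^6 + q^9 + q^12) has coefficients 1,0,0,1,0,0,1,0 for degrees 0…7.
Finally multiplying by (1 + q + q^2), the product of all factors after the first has coefficients 1,1,1,1,1,1,1,1 for degrees 0…7.
[q^7] = 1·1 + 1·1 = 2.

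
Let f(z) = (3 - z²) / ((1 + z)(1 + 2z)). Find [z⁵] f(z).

The denominator gives the recurrence a_n = −3a_(n−1) − 2a_(n−2) for n ≥ 3; the numerator fixes a_0 = 3, a_1 = -9, a_2 = 20.
Iterating: 3, -9, 20, -42, 86, -174, so a_5 = -174.

-174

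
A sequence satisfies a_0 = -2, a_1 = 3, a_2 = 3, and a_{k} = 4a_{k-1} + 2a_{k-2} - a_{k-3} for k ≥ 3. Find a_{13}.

The ordinary generating function has denominator 1 - 4y - 2y^2 + y^3.
Iterating the recurrence: a_0,…,a_{13} = -2, 3, 3, 20, 83, 369, 1622, 7143, 31447, 138452, 609559, 2683693, 11815438, 52019579.

52019579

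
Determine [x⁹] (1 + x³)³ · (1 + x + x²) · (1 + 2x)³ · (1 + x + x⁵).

(1 + x³)³ has coefficients 1,0,0,3,0,0,3,0,0,1 for degrees 0…9.
(1 + x + x²) has coefficients 1,1,1,0,0,0,0,0,0,0 for degrees 0…9.
Multiplying by (1 + 2x)³ gives running coefficients 1,7,19,26,20,8,0,0,0,0 for degrees 0…9.
Finally multiplying by (1 + x + x⁵), the product of all factors after the first has coefficients 1,8,26,45,46,29,15,19,26,20 for degrees 0…9.
[x⁹] = 1·20 + 3·15 + 3·45 + 1·1 = 201.

201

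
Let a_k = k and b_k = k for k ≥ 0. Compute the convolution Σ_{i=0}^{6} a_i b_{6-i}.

This is [x^6] in the product of the two ordinary generating functions.
Σ = 0·6 + 1·5 + 2·4 + 3·3 + 4·2 + 5·1 + 6·0 = 35.

35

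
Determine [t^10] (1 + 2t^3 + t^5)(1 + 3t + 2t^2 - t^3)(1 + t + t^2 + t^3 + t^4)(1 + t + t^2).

22

(1 + 2t^3 + t^5) has coefficients 1,0,0,2,0,1 for degrees 0…5.
(1 + 3t + 2t^2 - t^3) has coefficients 1,3,2,-1,0,0,0,0,0,0,0 for degrees 0…10.
Multiplying by (1 + t + t^2 + t^3 + t^4) gives running coefficients 1,4,6,5,5,4,1,-1,0,0,0 for degrees 0…10.
Finally multiplying by (1 + t + t^2), the product of all factors after the first has coefficients 1,5,11,15,16,14,10,4,0,-1,0 for degrees 0…10.
[t^10] = 1·0 + 2·4 + 1·14 = 22.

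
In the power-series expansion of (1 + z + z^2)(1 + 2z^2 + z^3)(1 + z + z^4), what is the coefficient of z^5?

5

(1 + z + z^2) has coefficients 1,1,1 for degrees 0…2.
(1 + 2z^2 + z^3) has coefficients 1,0,2,1,0,0 for degrees 0…5.
Finally multiplying by (1 + z + z^4), the product of all factors after the first has coefficients 1,1,2,3,2,0 for degrees 0…5.
[z^5] = 1·0 + 1·2 + 1·3 = 5.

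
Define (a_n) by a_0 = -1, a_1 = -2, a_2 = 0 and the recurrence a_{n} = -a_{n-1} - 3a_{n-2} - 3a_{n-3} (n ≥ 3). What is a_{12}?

-183

The ordinary generating function has denominator 1 + x + 3x^2 + 3x^3.
Iterating the recurrence: a_0,…,a_{12} = -1, -2, 0, 9, -3, -24, 6, 75, -21, -222, 60, 669, -183.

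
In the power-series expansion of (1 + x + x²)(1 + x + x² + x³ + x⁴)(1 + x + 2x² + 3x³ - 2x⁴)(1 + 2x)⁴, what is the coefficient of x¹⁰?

(1 + x + x²) has coefficients 1,1,1 for degrees 0…2.
(1 + x + x² + x³ + x⁴) has coefficients 1,1,1,1,1,0,0,0,0,0,0 for degrees 0…10.
Multiplying by (1 + x + 2x² + 3x³ - 2x⁴) gives running coefficients 1,2,4,7,5,4,3,1,-2,0,0 for degrees 0…10.
Finally multiplying by (1 + 2x)⁴, the product of all factors after the first has coefficients 1,10,44,119,237,372,443,393,286,168,32 for degrees 0…10.
[x¹⁰] = 1·32 + 1·168 + 1·286 = 486.

486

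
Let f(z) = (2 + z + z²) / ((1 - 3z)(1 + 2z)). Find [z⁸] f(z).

The denominator gives the recurrence a_n = a_(n−1) + 6a_(n−2) for n ≥ 3; the numerator fixes a_0 = 2, a_1 = 3, a_2 = 16.
Iterating: 2, 3, 16, 34, 130, 334, 1114, 3118, 9802, so a_8 = 9802.

9802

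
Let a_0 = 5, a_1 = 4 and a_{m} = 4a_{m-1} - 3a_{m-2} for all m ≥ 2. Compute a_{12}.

-265715

The ordinary generating function has denominator 1 - 4y + 3y^2.
Iterating the recurrence: a_0,…,a_{12} = 5, 4, 1, -8, -35, -116, -359, -1088, -3275, -9836, -29519, -88568, -265715.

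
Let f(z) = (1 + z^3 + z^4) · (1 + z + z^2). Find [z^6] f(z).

(1 + z^3 + z^4) has coefficients 1,0,0,1,1 for degrees 0…4.
(1 + z + z^2) has coefficients 1,1,1,0,0,0,0 for degrees 0…6.
[z^6] = 1·0 + 1·0 + 1·1 = 1.

1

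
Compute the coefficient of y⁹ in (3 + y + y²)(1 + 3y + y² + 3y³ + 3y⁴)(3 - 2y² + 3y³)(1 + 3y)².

324

(3 + y + y²) has coefficients 3,1,1 for degrees 0…2.
(1 + 3y + y² + 3y³ + 3y⁴) has coefficients 1,3,1,3,3,0,0,0,0,0 for degrees 0…9.
Multiplying by (3 - 2y² + 3y³) gives running coefficients 3,9,1,6,16,-3,3,9,0,0 for degrees 0…9.
Finally multiplying by (1 + 3y)², the product of all factors after the first has coefficients 3,27,82,93,61,147,129,0,81,81 for degrees 0…9.
[y⁹] = 3·81 + 1·81 + 1·0 = 324.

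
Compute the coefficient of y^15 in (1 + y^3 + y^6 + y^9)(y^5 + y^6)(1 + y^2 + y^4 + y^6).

3

(1 + y^3 + y^6 + y^9) has coefficients 1,0,0,1,0,0,1,0,0,1 for degrees 0…9.
(y^5 + y^6) has coefficients 0,0,0,0,0,1,1,0,0,0,0,0,0,0,0,0 for degrees 0…15.
Finally multiplying by (1 + y^2 + y^4 + y^6), the product of all factors after the first has coefficients 0,0,0,0,0,1,1,1,1,1,1,1,1,0,0,0 for degrees 0…15.
[y^15] = 1·0 + 1·1 + 1·1 + 1·1 = 3.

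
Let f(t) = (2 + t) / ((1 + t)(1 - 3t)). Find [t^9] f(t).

Partial fractions give a closed form: a_n = (1/4)·(-1)^n + (7/4)·3^n.
At n = 9: a_9 = 34445.

34445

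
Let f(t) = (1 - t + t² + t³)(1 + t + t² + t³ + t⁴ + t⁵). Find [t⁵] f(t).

(1 - t + t² + t³) has coefficients 1,-1,1,1 for degrees 0…3.
(1 + t + t² + t³ + t⁴ + t⁵) has coefficients 1,1,1,1,1,1 for degrees 0…5.
[t⁵] = 1·1 − 1·1 + 1·1 + 1·1 = 2.

2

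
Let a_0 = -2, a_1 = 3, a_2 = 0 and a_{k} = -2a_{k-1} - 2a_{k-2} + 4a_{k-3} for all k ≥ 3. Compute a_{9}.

The ordinary generating function has denominator 1 + 2t + 2t^2 - 4t^3.
Iterating the recurrence: a_0,…,a_{9} = -2, 3, 0, -14, 40, -52, -32, 328, -800, 816.

816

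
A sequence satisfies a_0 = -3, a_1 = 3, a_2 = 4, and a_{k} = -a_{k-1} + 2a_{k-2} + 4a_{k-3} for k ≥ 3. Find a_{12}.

The ordinary generating function has denominator 1 + t - 2t^2 - 4t^3.
Iterating the recurrence: a_0,…,a_{12} = -3, 3, 4, -10, 30, -34, 54, -2, -26, 238, -298, 670, -314.

-314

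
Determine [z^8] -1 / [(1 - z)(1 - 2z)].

Partial fractions give a closed form: a_n = (1)·1^n + (-2)·2^n.
At n = 8: a_8 = -511.

-511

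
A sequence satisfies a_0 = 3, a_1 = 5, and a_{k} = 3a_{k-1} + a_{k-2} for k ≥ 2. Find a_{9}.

76631

The ordinary generating function has denominator 1 - 3q - q^2.
Iterating the recurrence: a_0,…,a_{9} = 3, 5, 18, 59, 195, 644, 2127, 7025, 23202, 76631.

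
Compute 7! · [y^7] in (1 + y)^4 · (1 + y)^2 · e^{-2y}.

The EGF product rule gives c_7 = Σ_{k_1+k_2+k_3=7} C(7; k_1,k_2,k_3) · ∏ g_i(k_i), where (1+y)^4 gives the falling factorial (4)_k; (1+y)^2 gives the falling factorial (2)_k; e^{-2y} gives (-2)^k.
g_1(k) for k = 0…7: 1, 4, 12, 24, 24, 0, 0, 0.
g_2(k) for k = 0…7: 1, 2, 2, 0, 0, 0, 0, 0.
g_3(k) for k = 0…7: 1, -2, 4, -8, 16, -32, 64, -128.
First combine the last two factors: h(k) = Σ_j C(k,j)·g_2(j)·g_3(k−j) for k = 0…7: 1, 0, -2, 4, 0, -32, 160, -576.
c_7 = Σ_k C(7,k)·g_1(k)·h(7−k) = 1·1·(-576) + 7·4·160 + 21·12·(-32) + 35·24·4 = −576 + 4480 − 8064 + 3360 = -800.

-800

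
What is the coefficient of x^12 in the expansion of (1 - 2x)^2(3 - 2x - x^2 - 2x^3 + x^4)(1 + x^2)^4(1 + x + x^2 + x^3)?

(1 - 2x)^2 has coefficients 1,-4,4 for degrees 0…2.
(3 - 2x - x^2 - 2x^3 + x^4) has coefficients 3,-2,-1,-2,1,0,0,0,0,0,0,0,0 for degrees 0…12.
Multiplying by (1 + x^2)^4 gives running coefficients 3,-2,11,-10,15,-20,10,-20,5,-10,3,-2,1 for degrees 0…12.
Finally multiplying by (1 + x + x^2 + x^3), the product of all factors after the first has coefficients 3,1,12,2,14,-4,-5,-15,-25,-15,-22,-4,-8 for degrees 0…12.
[x^12] = 1·(-8) − 4·(-4) + 4·(-22) = -80.

-80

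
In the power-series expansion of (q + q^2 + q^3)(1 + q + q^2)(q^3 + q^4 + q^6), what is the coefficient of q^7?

6

(q + q^2 + q^3) has coefficients 0,1,1,1 for degrees 0…3.
(1 + q + q^2) has coefficients 1,1,1,0,0,0,0,0 for degrees 0…7.
Finally multiplying by (q^3 + q^4 + q^6), the product of all factors after the first has coefficients 0,0,0,1,2,2,2,1 for degrees 0…7.
[q^7] = 1·2 + 1·2 + 1·2 = 6.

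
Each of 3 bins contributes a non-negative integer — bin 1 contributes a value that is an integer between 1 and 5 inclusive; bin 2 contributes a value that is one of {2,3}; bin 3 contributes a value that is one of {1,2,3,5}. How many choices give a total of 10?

5

The generating function for the choices is (q + q^2 + q^3 + q^4 + q^5)·(q^2 + q^3)·(q + q^2 + q^3 + q^5); the count is [q^10].
(q + q^2 + q^3 + q^4 + q^5) has coefficients 0,1,1,1,1,1 for degrees 0…5.
(q^2 + q^3) has coefficients 0,0,1,1,0,0,0,0,0,0,0 for degrees 0…10.
Finally multiplying by (q + q^2 + q^3 + q^5), the product of all factors after the first has coefficients 0,0,0,1,2,2,1,1,1,0,0 for degrees 0…10.
[q^10] = 1·0 + 1·1 + 1·1 + 1·1 + 1·2 = 5.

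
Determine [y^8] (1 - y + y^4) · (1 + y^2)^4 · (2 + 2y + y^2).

14

(1 - y + y^4) has coefficients 1,-1,0,0,1 for degrees 0…4.
(1 + y^2)^4 has coefficients 1,0,4,0,6,0,4,0,1 for degrees 0…8.
Finally multiplying by (2 + 2y + y^2), the product of all factors after the first has coefficients 2,2,9,8,16,12,14,8,6 for degrees 0…8.
[y^8] = 1·6 − 1·8 + 1·16 = 14.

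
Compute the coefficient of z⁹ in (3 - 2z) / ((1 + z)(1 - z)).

-2

Partial fractions give a closed form: a_n = (5/2)·(-1)^n + (1/2)·1^n.
At n = 9: a_9 = -2.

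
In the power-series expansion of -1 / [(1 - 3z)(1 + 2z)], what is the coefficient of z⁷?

The denominator gives the recurrence a_n = a_(n−1) + 6a_(n−2) for n ≥ 2; the numerator fixes a_0 = -1, a_1 = -1.
Iterating: -1, -1, -7, -13, -55, -133, -463, -1261, so a_7 = -1261.

-1261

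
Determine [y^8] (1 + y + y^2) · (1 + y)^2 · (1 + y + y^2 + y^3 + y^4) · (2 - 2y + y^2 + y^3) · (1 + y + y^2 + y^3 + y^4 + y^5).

87

(1 + y + y^2) has coefficients 1,1,1 for degrees 0…2.
(1 + y)^2 has coefficients 1,2,1,0,0,0,0,0,0 for degrees 0…8.
Multiplying by (1 + y + y^2 + y^3 + y^4) gives running coefficients 1,3,4,4,4,3,1,0,0 for degrees 0…8.
Multiplying by (2 - 2y + y^2 + y^3) gives running coefficients 2,4,3,4,7,6,4,5,4 for degrees 0…8.
Finally multiplying by (1 + y + y^2 + y^3 + y^4 + y^5), the product of all factors after the first has coefficients 2,6,9,13,20,26,28,29,30 for degrees 0…8.
[y^8] = 1·30 + 1·29 + 1·28 = 87.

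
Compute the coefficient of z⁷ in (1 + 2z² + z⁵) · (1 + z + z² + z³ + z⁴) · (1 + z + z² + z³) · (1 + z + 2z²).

(1 + 2z² + z⁵) has coefficients 1,0,2,0,0,1 for degrees 0…5.
(1 + z + z² + z³ + z⁴) has coefficients 1,1,1,1,1,0,0,0 for degrees 0…7.
Multiplying by (1 + z + z² + z³) gives running coefficients 1,2,3,4,4,3,2,1 for degrees 0…7.
Finally multiplying by (1 + z + 2z²), the product of all factors after the first has coefficients 1,3,7,11,14,15,13,9 for degrees 0…7.
[z⁷] = 1·9 + 2·15 + 1·7 = 46.

46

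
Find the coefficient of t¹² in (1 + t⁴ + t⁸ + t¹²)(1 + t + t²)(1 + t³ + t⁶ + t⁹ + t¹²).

4

(1 + t⁴ + t⁸ + t¹²) has coefficients 1,0,0,0,1,0,0,0,1,0,0,0,1 for degrees 0…12.
(1 + t + t²) has coefficients 1,1,1,0,0,0,0,0,0,0,0,0,0 for degrees 0…12.
Finally multiplying by (1 + t³ + t⁶ + t⁹ + t¹²), the product of all factors after the first has coefficients 1,1,1,1,1,1,1,1,1,1,1,1,1 for degrees 0…12.
[t¹²] = 1·1 + 1·1 + 1·1 + 1·1 = 4.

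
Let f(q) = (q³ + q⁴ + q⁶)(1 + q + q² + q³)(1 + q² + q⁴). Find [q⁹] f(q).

(q³ + q⁴ + q⁶) has coefficients 0,0,0,1,1,0,1 for degrees 0…6.
(1 + q + q² + q³) has coefficients 1,1,1,1,0,0,0,0,0,0 for degrees 0…9.
Finally multiplying by (1 + q² + q⁴), the product of all factors after the first has coefficients 1,1,2,2,2,2,1,1,0,0 for degrees 0…9.
[q⁹] = 1·1 + 1·2 + 1·2 = 5.

5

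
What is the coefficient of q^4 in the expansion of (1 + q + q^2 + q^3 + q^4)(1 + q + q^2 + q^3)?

4

(1 + q + q^2 + q^3 + q^4) has coefficients 1,1,1,1,1 for degrees 0…4.
(1 + q + q^2 + q^3) has coefficients 1,1,1,1,0 for degrees 0…4.
[q^4] = 1·0 + 1·1 + 1·1 + 1·1 + 1·1 = 4.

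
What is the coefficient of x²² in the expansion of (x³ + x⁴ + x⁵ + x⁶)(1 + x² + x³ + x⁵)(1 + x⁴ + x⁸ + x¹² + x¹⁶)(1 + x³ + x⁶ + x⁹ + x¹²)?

(x³ + x⁴ + x⁵ + x⁶) has coefficients 0,0,0,1,1,1,1 for degrees 0…6.
(1 + x² + x³ + x⁵) has coefficients 1,0,1,1,0,1,0,0,0,0,0,0,0,0,0,0,0,0,0,0,0,0,0 for degrees 0…22.
Multiplying by (1 + x⁴ + x⁸ + x¹² + x¹⁶) gives running coefficients 1,0,1,1,1,1,1,1,1,1,1,1,1,1,1,1,1,1,1,1,0,1,0 for degrees 0…22.
Finally multiplying by (1 + x³ + x⁶ + x⁹ + x¹²), the product of all factors after the first has coefficients 1,0,1,2,1,2,3,2,3,4,3,4,5,4,5,5,5,5,5,5,4,5,4 for degrees 0…22.
[x²²] = 1·5 + 1·5 + 1·5 + 1·5 = 20.

20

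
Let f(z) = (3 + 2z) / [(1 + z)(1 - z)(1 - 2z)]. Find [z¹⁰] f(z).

The denominator gives the recurrence a_n = 2a_(n−1) + a_(n−2) − 2a_(n−3) for n ≥ 3; the numerator fixes a_0 = 3, a_1 = 8, a_2 = 19.
Iterating: 3, 8, 19, 40, 83, 168, 339, 680, 1363, 2728, 5459, so a_10 = 5459.

5459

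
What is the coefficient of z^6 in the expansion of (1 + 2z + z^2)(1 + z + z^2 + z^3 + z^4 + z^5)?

3

(1 + 2z + z^2) has coefficients 1,2,1 for degrees 0…2.
(1 + z + z^2 + z^3 + z^4 + z^5) has coefficients 1,1,1,1,1,1,0 for degrees 0…6.
[z^6] = 1·0 + 2·1 + 1·1 = 3.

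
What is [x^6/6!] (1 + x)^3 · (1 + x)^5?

20160

The EGF product rule gives c_6 = Σ_{k_1+k_2=6} C(6; k_1,k_2) · ∏ g_i(k_i), where (1+x)^3 gives the falling factorial (3)_k; (1+x)^5 gives the falling factorial (5)_k.
g_1(k) for k = 0…6: 1, 3, 6, 6, 0, 0, 0.
g_2(k) for k = 0…6: 1, 5, 20, 60, 120, 120, 0.
c_6 = Σ_k C(6,k)·g_1(k)·g_2(6−k) = 6·3·120 + 15·6·120 + 20·6·60 = 2160 + 10800 + 7200 = 20160.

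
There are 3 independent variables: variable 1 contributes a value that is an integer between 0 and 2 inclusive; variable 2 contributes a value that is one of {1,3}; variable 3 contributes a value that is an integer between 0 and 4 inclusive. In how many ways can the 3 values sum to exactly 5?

The generating function for the choices is (1 + y + y^2)·(y + y^3)·(1 + y + y^2 + y^3 + y^4); the count is [y^5].
(1 + y + y^2) has coefficients 1,1,1 for degrees 0…2.
(y + y^3) has coefficients 0,1,0,1,0,0 for degrees 0…5.
Finally multiplying by (1 + y + y^2 + y^3 + y^4), the product of all factors after the first has coefficients 0,1,1,2,2,2 for degrees 0…5.
[y^5] = 1·2 + 1·2 + 1·2 = 6.

6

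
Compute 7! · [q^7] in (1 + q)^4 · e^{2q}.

30144

The EGF product rule gives c_7 = Σ_{k_1+k_2=7} C(7; k_1,k_2) · ∏ g_i(k_i), where (1+q)^4 gives the falling factorial (4)_k; e^{2q} gives (2)^k.
g_1(k) for k = 0…7: 1, 4, 12, 24, 24, 0, 0, 0.
g_2(k) for k = 0…7: 1, 2, 4, 8, 16, 32, 64, 128.
c_7 = Σ_k C(7,k)·g_1(k)·g_2(7−k) = 1·1·128 + 7·4·64 + 21·12·32 + 35·24·16 + 35·24·8 = 128 + 1792 + 8064 + 13440 + 6720 = 30144.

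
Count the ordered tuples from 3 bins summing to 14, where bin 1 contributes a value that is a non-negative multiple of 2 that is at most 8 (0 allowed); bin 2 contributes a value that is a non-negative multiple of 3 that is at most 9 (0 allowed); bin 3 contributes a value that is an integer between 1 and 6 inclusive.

The generating function for the choices is (1 + z² + z⁴ + z⁶ + z⁸)·(1 + z³ + z⁶ + z⁹)·(z + z² + z³ + z⁴ + z⁵ + z⁶); the count is [z¹⁴].
(1 + z² + z⁴ + z⁶ + z⁸) has coefficients 1,0,1,0,1,0,1,0,1 for degrees 0…8.
(1 + z³ + z⁶ + z⁹) has coefficients 1,0,0,1,0,0,1,0,0,1,0,0,0,0,0 for degrees 0…14.
Finally multiplying by (z + z² + z³ + z⁴ + z⁵ + z⁶), the product of all factors after the first has coefficients 0,1,1,1,2,2,2,2,2,2,2,2,2,1,1 for degrees 0…14.
[z¹⁴] = 1·1 + 1·2 + 1·2 + 1·2 + 1·2 = 9.

9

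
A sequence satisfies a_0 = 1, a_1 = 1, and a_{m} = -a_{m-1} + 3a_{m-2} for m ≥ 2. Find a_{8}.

The ordinary generating function has denominator 1 + y - 3y^2.
Iterating the recurrence: a_0,…,a_{8} = 1, 1, 2, 1, 5, -2, 17, -23, 74.

74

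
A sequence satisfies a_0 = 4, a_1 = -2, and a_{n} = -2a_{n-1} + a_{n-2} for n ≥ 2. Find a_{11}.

The ordinary generating function has denominator 1 + 2q - q^2.
Iterating the recurrence: a_0,…,a_{11} = 4, -2, 8, -18, 44, -106, 256, -618, 1492, -3602, 8696, -20994.

-20994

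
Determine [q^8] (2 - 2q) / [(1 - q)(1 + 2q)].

512

The denominator gives the recurrence a_n = −a_(n−1) + 2a_(n−2) for n ≥ 3; the numerator fixes a_0 = 2, a_1 = -4, a_2 = 8.
Iterating: 2, -4, 8, -16, 32, -64, 128, -256, 512, so a_8 = 512.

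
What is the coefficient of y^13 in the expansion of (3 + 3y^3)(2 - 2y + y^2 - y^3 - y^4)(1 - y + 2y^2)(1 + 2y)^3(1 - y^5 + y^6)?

(3 + 3y^3) has coefficients 3,0,0,3 for degrees 0…3.
(2 - 2y + y^2 - y^3 - y^4) has coefficients 2,-2,1,-1,-1,0,0,0,0,0,0,0,0,0 for degrees 0…13.
Multiplying by (1 - y + 2y^2) gives running coefficients 2,-4,7,-6,2,-1,-2,0,0,0,0,0,0,0 for degrees 0…13.
Multiplying by (1 + 2y)^3 gives running coefficients 2,8,7,4,18,-5,-32,-8,-32,-16,0,0,0,0 for degrees 0…13.
Finally multiplying by (1 - y^5 + y^6), the product of all factors after the first has coefficients 2,8,7,4,18,-7,-38,-7,-29,-30,23,27,-24,24 for degrees 0…13.
[y^13] = 3·24 + 3·23 = 141.

141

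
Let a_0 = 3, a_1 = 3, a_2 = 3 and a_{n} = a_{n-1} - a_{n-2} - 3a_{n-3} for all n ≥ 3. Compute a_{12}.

-261

The ordinary generating function has denominator 1 - q + q^2 + 3q^3.
Iterating the recurrence: a_0,…,a_{12} = 3, 3, 3, -9, -21, -21, 27, 111, 147, -45, -525, -921, -261.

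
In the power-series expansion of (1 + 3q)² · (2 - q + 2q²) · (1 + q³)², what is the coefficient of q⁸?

14

(1 + 3q)² has coefficients 1,6,9 for degrees 0…2.
(2 - q + 2q²) has coefficients 2,-1,2,0,0,0,0,0,0 for degrees 0…8.
Finally multiplying by (1 + q³)², the product of all factors after the first has coefficients 2,-1,2,4,-2,4,2,-1,2 for degrees 0…8.
[q⁸] = 1·2 + 6·(-1) + 9·2 = 14.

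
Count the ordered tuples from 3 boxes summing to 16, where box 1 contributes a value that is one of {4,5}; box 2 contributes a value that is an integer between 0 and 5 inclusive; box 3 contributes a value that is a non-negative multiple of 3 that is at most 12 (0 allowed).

The generating function for the choices is (y⁴ + y⁵)·(1 + y + y² + y³ + y⁴ + y⁵)·(1 + y³ + y⁶ + y⁹ + y¹²); the count is [y¹⁶].
(y⁴ + y⁵) has coefficients 0,0,0,0,1,1 for degrees 0…5.
(1 + y + y² + y³ + y⁴ + y⁵) has coefficients 1,1,1,1,1,1,0,0,0,0,0,0,0,0,0,0,0 for degrees 0…16.
Finally multiplying by (1 + y³ + y⁶ + y⁹ + y¹²), the product of all factors after the first has coefficients 1,1,1,2,2,2,2,2,2,2,2,2,2,2,2,1,1 for degrees 0…16.
[y¹⁶] = 1·2 + 1·2 = 4.

4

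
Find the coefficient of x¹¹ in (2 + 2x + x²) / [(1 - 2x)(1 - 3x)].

The denominator gives the recurrence a_n = 5a_(n−1) − 6a_(n−2) for n ≥ 3; the numerator fixes a_0 = 2, a_1 = 12, a_2 = 49.
Iterating: 2, 12, 49, 173, 571, 1817, 5659, 17393, 53011, 160697, 485419, 1462913, so a_11 = 1462913.

1462913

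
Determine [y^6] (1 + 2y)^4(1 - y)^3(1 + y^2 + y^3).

-17

(1 + 2y)^4 has coefficients 1,8,24,32,16 for degrees 0…4.
(1 - y)^3 has coefficients 1,-3,3,-1,0,0,0 for degrees 0…6.
Finally multiplying by (1 + y^2 + y^3), the product of all factors after the first has coefficients 1,-3,4,-3,0,2,-1 for degrees 0…6.
[y^6] = 1·(-1) + 8·2 + 24·0 + 32·(-3) + 16·4 = -17.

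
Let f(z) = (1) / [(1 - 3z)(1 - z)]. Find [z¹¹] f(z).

265720

Partial fractions give a closed form: a_n = (3/2)·3^n + (-1/2)·1^n.
At n = 11: a_11 = 265720.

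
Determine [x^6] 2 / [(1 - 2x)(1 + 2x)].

The denominator gives the recurrence a_n = 4a_(n−2) for n ≥ 2; the numerator fixes a_0 = 2, a_1 = 0.
Iterating: 2, 0, 8, 0, 32, 0, 128, so a_6 = 128.

128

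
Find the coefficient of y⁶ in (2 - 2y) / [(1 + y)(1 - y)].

The denominator gives the recurrence a_n = a_(n−2) for n ≥ 2; the numerator fixes a_0 = 2, a_1 = -2.
Iterating: 2, -2, 2, -2, 2, -2, 2, so a_6 = 2.

2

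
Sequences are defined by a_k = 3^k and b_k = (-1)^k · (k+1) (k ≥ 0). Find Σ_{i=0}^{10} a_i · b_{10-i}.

This is [x^10] in the product of the two ordinary generating functions.
Σ = 1·11 + 3·(-10) + 9·9 + 27·(-8) + 81·7 + 243·(-6) + 729·5 + 2187·(-4) + 6561·3 + 19683·(-2) + 59049·1 = 33218.

33218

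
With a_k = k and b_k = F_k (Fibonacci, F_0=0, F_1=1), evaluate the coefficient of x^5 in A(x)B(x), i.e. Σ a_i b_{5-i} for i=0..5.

This is [x^5] in the product of the two ordinary generating functions.
Σ = 0·5 + 1·3 + 2·2 + 3·1 + 4·1 + 5·0 = 14.

14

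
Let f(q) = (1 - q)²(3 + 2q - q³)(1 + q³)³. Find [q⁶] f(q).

12

(1 - q)² has coefficients 1,-2,1 for degrees 0…2.
(3 + 2q - q³) has coefficients 3,2,0,-1,0,0,0 for degrees 0…6.
Finally multiplying by (1 + q³)³, the product of all factors after the first has coefficients 3,2,0,8,6,0,6 for degrees 0…6.
[q⁶] = 1·6 − 2·0 + 1·6 = 12.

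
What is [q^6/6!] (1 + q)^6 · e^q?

13327

The EGF product rule gives c_6 = Σ_{k_1+k_2=6} C(6; k_1,k_2) · ∏ g_i(k_i), where (1+q)^6 gives the falling factorial (6)_k; e^q gives (1)^k.
g_1(k) for k = 0…6: 1, 6, 30, 120, 360, 720, 720.
g_2(k) for k = 0…6: 1, 1, 1, 1, 1, 1, 1.
c_6 = Σ_k C(6,k)·g_1(k)·g_2(6−k) = 1·1·1 + 6·6·1 + 15·30·1 + 20·120·1 + 15·360·1 + 6·720·1 + 1·720·1 = 1 + 36 + 450 + 2400 + 5400 + 4320 + 720 = 13327.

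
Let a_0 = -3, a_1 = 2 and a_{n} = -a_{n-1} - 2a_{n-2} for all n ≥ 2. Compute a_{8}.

48

The ordinary generating function has denominator 1 + z + 2z^2.
Iterating the recurrence: a_0,…,a_{8} = -3, 2, 4, -8, 0, 16, -16, -16, 48.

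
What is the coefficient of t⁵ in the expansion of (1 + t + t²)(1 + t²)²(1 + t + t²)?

(1 + t + t²) has coefficients 1,1,1 for degrees 0…2.
(1 + t²)² has coefficients 1,0,2,0,1,0 for degrees 0…5.
Finally multiplying by (1 + t + t²), the product of all factors after the first has coefficients 1,1,3,2,3,1 for degrees 0…5.
[t⁵] = 1·1 + 1·3 + 1·2 = 6.

6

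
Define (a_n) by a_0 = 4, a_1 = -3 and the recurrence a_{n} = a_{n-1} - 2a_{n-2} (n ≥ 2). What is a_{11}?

The ordinary generating function has denominator 1 - x + 2x^2.
Iterating the recurrence: a_0,…,a_{11} = 4, -3, -11, -5, 17, 27, -7, -61, -47, 75, 169, 19.

19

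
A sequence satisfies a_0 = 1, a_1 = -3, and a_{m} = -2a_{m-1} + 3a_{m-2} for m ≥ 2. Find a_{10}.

The ordinary generating function has denominator 1 + 2y - 3y^2.
Iterating the recurrence: a_0,…,a_{10} = 1, -3, 9, -27, 81, -243, 729, -2187, 6561, -19683, 59049.

59049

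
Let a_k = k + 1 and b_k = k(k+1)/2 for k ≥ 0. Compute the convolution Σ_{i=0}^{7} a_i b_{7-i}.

The convolution is the x^7 coefficient of A(x)B(x).
Σ = 1·28 + 2·21 + 3·15 + 4·10 + 5·6 + 6·3 + 7·1 + 8·0 = 210.

210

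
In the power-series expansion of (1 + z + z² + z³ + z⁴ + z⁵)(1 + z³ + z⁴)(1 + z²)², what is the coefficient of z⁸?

(1 + z + z² + z³ + z⁴ + z⁵) has coefficients 1,1,1,1,1,1 for degrees 0…5.
(1 + z³ + z⁴) has coefficients 1,0,0,1,1,0,0,0,0 for degrees 0…8.
Finally multiplying by (1 + z²)², the product of all factors after the first has coefficients 1,0,2,1,2,2,2,1,1 for degrees 0…8.
[z⁸] = 1·1 + 1·1 + 1·2 + 1·2 + 1·2 + 1·1 = 9.

9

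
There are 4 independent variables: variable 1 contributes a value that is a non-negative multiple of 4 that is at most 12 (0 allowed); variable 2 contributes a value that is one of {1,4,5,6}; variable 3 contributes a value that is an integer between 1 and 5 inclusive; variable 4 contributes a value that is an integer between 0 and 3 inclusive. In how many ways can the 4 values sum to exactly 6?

The generating function for the choices is (1 + y^4 + y^8 + y^12)·(y + y^4 + y^5 + y^6)·(y + y^2 + y^3 + y^4 + y^5)·(1 + y + y^2 + y^3); the count is [y^6].
(1 + y^4 + y^8 + y^12) has coefficients 1,0,0,0,1,0,0 for degrees 0…6.
(y + y^4 + y^5 + y^6) has coefficients 0,1,0,0,1,1,1 for degrees 0…6.
Multiplying by (y + y^2 + y^3 + y^4 + y^5) gives running coefficients 0,0,1,1,1,2,3 for degrees 0…6.
Finally multiplying by (1 + y + y^2 + y^3), the product of all factors after the first has coefficients 0,0,1,2,3,5,7 for degrees 0…6.
[y^6] = 1·7 + 1·1 = 8.

8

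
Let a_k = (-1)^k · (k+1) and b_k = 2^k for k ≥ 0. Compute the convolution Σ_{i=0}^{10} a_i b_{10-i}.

The convolution is the t^10 coefficient of A(t)B(t).
Σ = 1·1024 − 2·512 + 3·256 − 4·128 + 5·64 − 6·32 + 7·16 − 8·8 + 9·4 − 10·2 + 11·1 = 459.

459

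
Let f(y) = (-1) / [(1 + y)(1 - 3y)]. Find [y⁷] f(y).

The denominator gives the recurrence a_n = 2a_(n−1) + 3a_(n−2) for n ≥ 2; the numerator fixes a_0 = -1, a_1 = -2.
Iterating: -1, -2, -7, -20, -61, -182, -547, -1640, so a_7 = -1640.

-1640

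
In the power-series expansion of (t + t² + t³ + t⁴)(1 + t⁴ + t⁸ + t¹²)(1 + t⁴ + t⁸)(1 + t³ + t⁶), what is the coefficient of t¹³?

8

(t + t² + t³ + t⁴) has coefficients 0,1,1,1,1 for degrees 0…4.
(1 + t⁴ + t⁸ + t¹²) has coefficients 1,0,0,0,1,0,0,0,1,0,0,0,1,0 for degrees 0…13.
Multiplying by (1 + t⁴ + t⁸) gives running coefficients 1,0,0,0,2,0,0,0,3,0,0,0,3,0 for degrees 0…13.
Finally multiplying by (1 + t³ + t⁶), the product of all factors after the first has coefficients 1,0,0,1,2,0,1,2,3,0,2,3,3,0 for degrees 0…13.
[t¹³] = 1·3 + 1·3 + 1·2 + 1·0 = 8.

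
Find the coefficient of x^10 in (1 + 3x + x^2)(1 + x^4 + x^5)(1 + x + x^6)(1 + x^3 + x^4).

(1 + 3x + x^2) has coefficients 1,3,1 for degrees 0…2.
(1 + x^4 + x^5) has coefficients 1,0,0,0,1,1,0,0,0,0,0 for degrees 0…10.
Multiplying by (1 + x + x^6) gives running coefficients 1,1,0,0,1,2,2,0,0,0,1 for degrees 0…10.
Finally multiplying by (1 + x^3 + x^4), the product of all factors after the first has coefficients 1,1,0,1,3,3,2,1,3,4,3 for degrees 0…10.
[x^10] = 1·3 + 3·4 + 1·3 = 18.

18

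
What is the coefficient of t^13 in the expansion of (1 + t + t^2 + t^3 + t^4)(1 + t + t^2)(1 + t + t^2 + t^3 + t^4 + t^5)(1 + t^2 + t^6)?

(1 + t + t^2 + t^3 + t^4) has coefficients 1,1,1,1,1 for degrees 0…4.
(1 + t + t^2) has coefficients 1,1,1,0,0,0,0,0,0,0,0,0,0,0 for degrees 0…13.
Multiplying by (1 + t + t^2 + t^3 + t^4 + t^5) gives running coefficients 1,2,3,3,3,3,2,1,0,0,0,0,0,0 for degrees 0…13.
Finally multiplying by (1 + t^2 + t^6), the product of all factors after the first has coefficients 1,2,4,5,6,6,6,6,5,4,3,3,2,1 for degrees 0…13.
[t^13] = 1·1 + 1·2 + 1·3 + 1·3 + 1·4 = 13.

13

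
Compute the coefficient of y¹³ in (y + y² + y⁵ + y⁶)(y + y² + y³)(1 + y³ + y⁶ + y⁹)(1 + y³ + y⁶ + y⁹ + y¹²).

14

(y + y² + y⁵ + y⁶) has coefficients 0,1,1,0,0,1,1 for degrees 0…6.
(y + y² + y³) has coefficients 0,1,1,1,0,0,0,0,0,0,0,0,0,0 for degrees 0…13.
Multiplying by (1 + y³ + y⁶ + y⁹) gives running coefficients 0,1,1,1,1,1,1,1,1,1,1,1,1,0 for degrees 0…13.
Finally multiplying by (1 + y³ + y⁶ + y⁹ + y¹²), the product of all factors after the first has coefficients 0,1,1,1,2,2,2,3,3,3,4,4,4,4 for degrees 0…13.
[y¹³] = 1·4 + 1·4 + 1·3 + 1·3 = 14.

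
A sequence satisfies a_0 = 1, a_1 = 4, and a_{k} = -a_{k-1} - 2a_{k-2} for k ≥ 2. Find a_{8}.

-2

The ordinary generating function has denominator 1 + q + 2q^2.
Iterating the recurrence: a_0,…,a_{8} = 1, 4, -6, -2, 14, -10, -18, 38, -2.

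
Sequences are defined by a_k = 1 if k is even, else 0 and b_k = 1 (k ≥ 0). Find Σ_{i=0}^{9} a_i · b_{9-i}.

5

Write out a_i and b_{9-i} for i = 0,…,9 and sum the products.
Σ = 1·1 + 0·1 + 1·1 + 0·1 + 1·1 + 0·1 + 1·1 + 0·1 + 1·1 + 0·1 = 5.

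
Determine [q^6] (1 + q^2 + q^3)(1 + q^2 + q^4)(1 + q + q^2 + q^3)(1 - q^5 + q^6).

(1 + q^2 + q^3) has coefficients 1,0,1,1 for degrees 0…3.
(1 + q^2 + q^4) has coefficients 1,0,1,0,1,0,0 for degrees 0…6.
Multiplying by (1 + q + q^2 + q^3) gives running coefficients 1,1,2,2,2,2,1 for degrees 0…6.
Finally multiplying by (1 - q^5 + q^6), the product of all factors after the first has coefficients 1,1,2,2,2,1,1 for degrees 0…6.
[q^6] = 1·1 + 1·2 + 1·2 = 5.

5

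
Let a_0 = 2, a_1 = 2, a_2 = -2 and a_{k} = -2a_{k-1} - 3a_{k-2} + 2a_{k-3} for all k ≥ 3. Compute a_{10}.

-146

The ordinary generating function has denominator 1 + 2q + 3q^2 - 2q^3.
Iterating the recurrence: a_0,…,a_{10} = 2, 2, -2, 2, 6, -22, 30, 18, -170, 346, -146.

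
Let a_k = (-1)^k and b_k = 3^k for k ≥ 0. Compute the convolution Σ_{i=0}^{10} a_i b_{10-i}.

44287

This is [x^10] in the product of the two ordinary generating functions.
Σ = 1·59049 − 1·19683 + 1·6561 − 1·2187 + 1·729 − 1·243 + 1·81 − 1·27 + 1·9 − 1·3 + 1·1 = 44287.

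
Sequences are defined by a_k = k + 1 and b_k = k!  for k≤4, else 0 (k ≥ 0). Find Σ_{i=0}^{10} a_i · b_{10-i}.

The convolution is the x^10 coefficient of A(x)B(x).
Σ = 1·0 + 2·0 + 3·0 + 4·0 + 5·0 + 6·0 + 7·24 + 8·6 + 9·2 + 10·1 + 11·1 = 255.

255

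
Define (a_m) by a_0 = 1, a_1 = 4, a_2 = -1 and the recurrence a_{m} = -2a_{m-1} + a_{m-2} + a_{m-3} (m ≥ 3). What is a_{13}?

17554

The ordinary generating function has denominator 1 + 2x - x^2 - x^3.
Iterating the recurrence: a_0,…,a_{13} = 1, 4, -1, 7, -11, 28, -60, 137, -306, 689, -1547, 3477, -7812, 17554.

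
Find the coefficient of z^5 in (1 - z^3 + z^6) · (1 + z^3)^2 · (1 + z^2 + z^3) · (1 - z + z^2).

3

(1 - z^3 + z^6) has coefficients 1,0,0,-1,0,0 for degrees 0…5.
(1 + z^3)^2 has coefficients 1,0,0,2,0,0 for degrees 0…5.
Multiplying by (1 + z^2 + z^3) gives running coefficients 1,0,1,3,0,2 for degrees 0…5.
Finally multiplying by (1 - z + z^2), the product of all factors after the first has coefficients 1,-1,2,2,-2,5 for degrees 0…5.
[z^5] = 1·5 − 1·2 = 3.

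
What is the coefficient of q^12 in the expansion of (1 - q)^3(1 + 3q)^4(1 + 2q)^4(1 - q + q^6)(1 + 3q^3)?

(1 - q)^3 has coefficients 1,-3,3,-1 for degrees 0…3.
(1 + 3q)^4 has coefficients 1,12,54,108,81,0,0,0,0,0,0,0,0 for degrees 0…12.
Multiplying by (1 + 2q)^4 gives running coefficients 1,20,174,860,2641,5160,6264,4320,1296,0,0,0,0 for degrees 0…12.
Multiplying by (1 - q + q^6) gives running coefficients 1,19,154,686,1781,2519,1105,-1924,-2850,-436,2641,5160,6264 for degrees 0…12.
Finally multiplying by (1 + 3q^3), the product of all factors after the first has coefficients 1,19,154,689,1838,2981,3163,3419,4707,2879,-3131,-3390,4956 for degrees 0…12.
[q^12] = 1·4956 − 3·(-3390) + 3·(-3131) − 1·2879 = 2854.

2854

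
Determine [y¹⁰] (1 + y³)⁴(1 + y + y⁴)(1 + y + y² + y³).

24

(1 + y³)⁴ has coefficients 1,0,0,4,0,0,6,0,0,4,0 for degrees 0…10.
(1 + y + y⁴) has coefficients 1,1,0,0,1,0,0,0,0,0,0 for degrees 0…10.
Finally multiplying by (1 + y + y² + y³), the product of all factors after the first has coefficients 1,2,2,2,2,1,1,1,0,0,0 for degrees 0…10.
[y¹⁰] = 1·0 + 4·1 + 6·2 + 4·2 = 24.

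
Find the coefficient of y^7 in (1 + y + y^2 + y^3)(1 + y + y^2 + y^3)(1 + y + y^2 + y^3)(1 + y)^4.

176

(1 + y + y^2 + y^3) has coefficients 1,1,1,1 for degrees 0…3.
(1 + y + y^2 + y^3) has coefficients 1,1,1,1,0,0,0,0 for degrees 0…7.
Multiplying by (1 + y + y^2 + y^3) gives running coefficients 1,2,3,4,3,2,1,0 for degrees 0…7.
Finally multiplying by (1 + y)^4, the product of all factors after the first has coefficients 1,6,17,32,46,52,46,32 for degrees 0…7.
[y^7] = 1·32 + 1·46 + 1·52 + 1·46 = 176.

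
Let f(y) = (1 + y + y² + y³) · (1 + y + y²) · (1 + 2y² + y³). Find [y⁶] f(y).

7

(1 + y + y² + y³) has coefficients 1,1,1,1 for degrees 0…3.
(1 + y + y²) has coefficients 1,1,1,0,0,0,0 for degrees 0…6.
Finally multiplying by (1 + 2y² + y³), the product of all factors after the first has coefficients 1,1,3,3,3,1,0 for degrees 0…6.
[y⁶] = 1·0 + 1·1 + 1·3 + 1·3 = 7.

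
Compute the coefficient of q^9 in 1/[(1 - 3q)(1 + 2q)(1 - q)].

Partial fractions give a closed form: a_n = (9/10)·3^n + (4/15)·(-2)^n + (-1/6)·1^n.
At n = 9: a_9 = 17578.

17578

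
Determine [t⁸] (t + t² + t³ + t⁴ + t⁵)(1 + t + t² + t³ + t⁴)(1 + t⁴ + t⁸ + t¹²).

6

(t + t² + t³ + t⁴ + t⁵) has coefficients 0,1,1,1,1,1 for degrees 0…5.
(1 + t + t² + t³ + t⁴) has coefficients 1,1,1,1,1,0,0,0,0 for degrees 0…8.
Finally multiplying by (1 + t⁴ + t⁸ + t¹²), the product of all factors after the first has coefficients 1,1,1,1,2,1,1,1,2 for degrees 0…8.
[t⁸] = 1·1 + 1·1 + 1·1 + 1·2 + 1·1 = 6.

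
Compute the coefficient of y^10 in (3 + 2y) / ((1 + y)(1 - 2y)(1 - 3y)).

481693

Partial fractions give a closed form: a_n = (1/12)·(-1)^n + (-16/3)·2^n + (33/4)·3^n.
At n = 10: a_10 = 481693.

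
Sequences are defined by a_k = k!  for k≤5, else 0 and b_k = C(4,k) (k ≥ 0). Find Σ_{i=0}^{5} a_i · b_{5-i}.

261

Write out a_i and b_{5-i} for i = 0,…,5 and sum the products.
Σ = 1·0 + 1·1 + 2·4 + 6·6 + 24·4 + 120·1 = 261.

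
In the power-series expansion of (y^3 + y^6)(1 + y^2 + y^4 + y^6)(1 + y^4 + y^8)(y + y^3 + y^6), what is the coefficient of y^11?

4

(y^3 + y^6) has coefficients 0,0,0,1,0,0,1 for degrees 0…6.
(1 + y^2 + y^4 + y^6) has coefficients 1,0,1,0,1,0,1,0,0,0,0,0 for degrees 0…11.
Multiplying by (1 + y^4 + y^8) gives running coefficients 1,0,1,0,2,0,2,0,2,0,2,0 for degrees 0…11.
Finally multiplying by (y + y^3 + y^6), the product of all factors after the first has coefficients 0,1,0,2,0,3,1,4,1,4,2,4 for degrees 0…11.
[y^11] = 1·1 + 1·3 = 4.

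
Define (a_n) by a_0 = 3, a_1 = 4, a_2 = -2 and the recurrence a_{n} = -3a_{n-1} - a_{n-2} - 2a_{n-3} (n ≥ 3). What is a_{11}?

-6802

The ordinary generating function has denominator 1 + 3z + z^2 + 2z^3.
Iterating the recurrence: a_0,…,a_{11} = 3, 4, -2, -4, 6, -10, 32, -98, 282, -812, 2350, -6802.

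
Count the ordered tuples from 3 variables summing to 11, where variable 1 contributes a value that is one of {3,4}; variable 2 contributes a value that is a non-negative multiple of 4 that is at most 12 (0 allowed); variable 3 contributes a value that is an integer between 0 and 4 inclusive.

The generating function for the choices is (z^3 + z^4)·(1 + z^4 + z^8 + z^12)·(1 + z + z^2 + z^3 + z^4); the count is [z^11].
(z^3 + z^4) has coefficients 0,0,0,1,1 for degrees 0…4.
(1 + z^4 + z^8 + z^12) has coefficients 1,0,0,0,1,0,0,0,1,0,0,0 for degrees 0…11.
Finally multiplying by (1 + z + z^2 + z^3 + z^4), the product of all factors after the first has coefficients 1,1,1,1,2,1,1,1,2,1,1,1 for degrees 0…11.
[z^11] = 1·2 + 1·1 = 3.

3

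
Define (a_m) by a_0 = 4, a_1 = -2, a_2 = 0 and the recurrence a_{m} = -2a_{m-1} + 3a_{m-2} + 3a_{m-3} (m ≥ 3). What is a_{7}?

The ordinary generating function has denominator 1 + 2t - 3t^2 - 3t^3.
Iterating the recurrence: a_0,…,a_{7} = 4, -2, 0, 6, -18, 54, -144, 396.

396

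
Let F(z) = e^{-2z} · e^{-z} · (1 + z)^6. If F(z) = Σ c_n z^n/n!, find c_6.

The EGF product rule gives c_6 = Σ_{k_1+k_2+k_3=6} C(6; k_1,k_2,k_3) · ∏ g_i(k_i), where e^{-2z} gives (-2)^k; e^{-z} gives (-1)^k; (1+z)^6 gives the falling factorial (6)_k.
g_1(k) for k = 0…6: 1, -2, 4, -8, 16, -32, 64.
g_2(k) for k = 0…6: 1, -1, 1, -1, 1, -1, 1.
g_3(k) for k = 0…6: 1, 6, 30, 120, 360, 720, 720.
First combine the last two factors: h(k) = Σ_j C(k,j)·g_2(j)·g_3(k−j) for k = 0…6: 1, 5, 19, 47, 37, -151, -185.
c_6 = Σ_k C(6,k)·g_1(k)·h(6−k) = 1·1·(-185) + 6·(-2)·(-151) + 15·4·37 + 20·(-8)·47 + 15·16·19 + 6·(-32)·5 + 1·64·1 = −185 + 1812 + 2220 − 7520 + 4560 − 960 + 64 = -9.

-9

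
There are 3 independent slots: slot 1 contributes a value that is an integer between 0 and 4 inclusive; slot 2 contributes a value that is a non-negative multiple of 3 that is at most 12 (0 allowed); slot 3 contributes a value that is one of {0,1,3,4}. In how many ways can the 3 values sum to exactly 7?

The generating function for the choices is (1 + x + x² + x³ + x⁴)·(1 + x³ + x⁶ + x⁹ + x¹²)·(1 + x + x³ + x⁴); the count is [x⁷].
(1 + x + x² + x³ + x⁴) has coefficients 1,1,1,1,1 for degrees 0…4.
(1 + x³ + x⁶ + x⁹ + x¹²) has coefficients 1,0,0,1,0,0,1,0 for degrees 0…7.
Finally multiplying by (1 + x + x³ + x⁴), the product of all factors after the first has coefficients 1,1,0,2,2,0,2,2 for degrees 0…7.
[x⁷] = 1·2 + 1·2 + 1·0 + 1·2 + 1·2 = 8.

8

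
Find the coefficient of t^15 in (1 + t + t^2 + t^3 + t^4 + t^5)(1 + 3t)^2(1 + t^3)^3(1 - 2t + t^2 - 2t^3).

-96

(1 + t + t^2 + t^3 + t^4 + t^5) has coefficients 1,1,1,1,1,1 for degrees 0…5.
(1 + 3t)^2 has coefficients 1,6,9,0,0,0,0,0,0,0,0,0,0,0,0,0 for degrees 0…15.
Multiplying by (1 + t^3)^3 gives running coefficients 1,6,9,3,18,27,3,18,27,1,6,9,0,0,0,0 for degrees 0…15.
Finally multiplying by (1 - 2t + t^2 - 2t^3), the product of all factors after the first has coefficients 1,4,-2,-11,9,-24,-39,3,-60,-41,-5,-56,-14,-3,-18,0 for degrees 0…15.
[t^15] = 1·0 + 1·(-18) + 1·(-3) + 1·(-14) + 1·(-56) + 1·(-5) = -96.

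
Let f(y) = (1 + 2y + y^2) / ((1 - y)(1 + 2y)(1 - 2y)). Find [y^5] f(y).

68

The denominator gives the recurrence a_n = a_(n−1) + 4a_(n−2) − 4a_(n−3) for n ≥ 3; the numerator fixes a_0 = 1, a_1 = 3, a_2 = 8.
Iterating: 1, 3, 8, 16, 36, 68, so a_5 = 68.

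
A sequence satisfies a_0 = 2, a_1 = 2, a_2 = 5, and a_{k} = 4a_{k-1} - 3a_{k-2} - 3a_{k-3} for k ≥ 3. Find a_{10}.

-5560

The ordinary generating function has denominator 1 - 4y + 3y^2 + 3y^3.
Iterating the recurrence: a_0,…,a_{10} = 2, 2, 5, 8, 11, 5, -37, -196, -688, -2053, -5560.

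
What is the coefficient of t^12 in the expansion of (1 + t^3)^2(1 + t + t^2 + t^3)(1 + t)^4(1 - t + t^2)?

11

(1 + t^3)^2 has coefficients 1,0,0,2,0,0,1 for degrees 0…6.
(1 + t + t^2 + t^3) has coefficients 1,1,1,1,0,0,0,0,0,0,0,0,0 for degrees 0…12.
Multiplying by (1 + t)^4 gives running coefficients 1,5,11,15,15,11,5,1,0,0,0,0,0 for degrees 0…12.
Finally multiplying by (1 - t + t^2), the product of all factors after the first has coefficients 1,4,7,9,11,11,9,7,4,1,0,0,0 for degrees 0…12.
[t^12] = 1·0 + 2·1 + 1·9 = 11.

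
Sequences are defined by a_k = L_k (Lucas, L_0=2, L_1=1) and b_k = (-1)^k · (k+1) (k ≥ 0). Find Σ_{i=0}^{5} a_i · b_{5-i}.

-10

Write out a_i and b_{5-i} for i = 0,…,5 and sum the products.
Σ = 2·(-6) + 1·5 + 3·(-4) + 4·3 + 7·(-2) + 11·1 = -10.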